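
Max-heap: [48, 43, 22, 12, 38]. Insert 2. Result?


Append 2: [48, 43, 22, 12, 38, 2]
Bubble up: no swaps needed
Result: [48, 43, 22, 12, 38, 2]


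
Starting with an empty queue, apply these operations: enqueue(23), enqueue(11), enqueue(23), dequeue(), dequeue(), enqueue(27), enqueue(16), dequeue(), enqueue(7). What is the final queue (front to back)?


enqueue(23) -> [23]
enqueue(11) -> [23, 11]
enqueue(23) -> [23, 11, 23]
dequeue() returns 23 -> [11, 23]
dequeue() returns 11 -> [23]
enqueue(27) -> [23, 27]
enqueue(16) -> [23, 27, 16]
dequeue() returns 23 -> [27, 16]
enqueue(7) -> [27, 16, 7]
Final queue (front to back): [27, 16, 7]


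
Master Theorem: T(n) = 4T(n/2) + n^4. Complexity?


a=4, b=2, c=4. log_2(4)=2 < c=4. Case 3: O(n^c) = O(n^4)
Complexity: O(n^4)


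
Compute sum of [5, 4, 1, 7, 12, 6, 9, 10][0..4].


Prefix sums: [0, 5, 9, 10, 17, 29, 35, 44, 54]
Sum[0..4] = prefix[5] - prefix[0] = 29 - 0 = 29


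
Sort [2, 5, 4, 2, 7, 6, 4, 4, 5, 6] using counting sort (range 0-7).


Count array: [0, 0, 2, 0, 3, 2, 2, 1]
Reconstruct: [2, 2, 4, 4, 4, 5, 5, 6, 6, 7]


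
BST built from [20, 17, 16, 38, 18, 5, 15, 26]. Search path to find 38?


BST root = 20
Search for 38: compare at each node
Path: [20, 38]


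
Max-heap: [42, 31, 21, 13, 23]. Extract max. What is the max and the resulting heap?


Max = 42
Replace root with last, heapify down
Resulting heap: [31, 23, 21, 13]


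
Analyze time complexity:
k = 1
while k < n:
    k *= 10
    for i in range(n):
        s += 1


Per nesting level: O(log n) * O(n) = O(n log n)
Complexity: O(n log n)


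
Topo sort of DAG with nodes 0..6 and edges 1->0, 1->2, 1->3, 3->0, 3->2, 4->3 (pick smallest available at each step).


Kahn's algorithm, process smallest node first
Order: [1, 4, 3, 0, 2, 5, 6]


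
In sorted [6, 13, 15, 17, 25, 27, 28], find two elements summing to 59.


Two pointers: lo=0, hi=6
No pair sums to 59


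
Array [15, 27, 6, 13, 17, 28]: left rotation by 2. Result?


Left rotate by 2: [6, 13, 17, 28, 15, 27]


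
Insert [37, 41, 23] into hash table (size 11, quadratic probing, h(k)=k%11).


Insertions: 37->slot 4; 41->slot 8; 23->slot 1
Table: [None, 23, None, None, 37, None, None, None, 41, None, None]


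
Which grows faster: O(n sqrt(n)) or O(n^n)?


n^1.5 grows slower than n^n
O(n sqrt(n)) is asymptotically smaller; O(n^n) grows faster


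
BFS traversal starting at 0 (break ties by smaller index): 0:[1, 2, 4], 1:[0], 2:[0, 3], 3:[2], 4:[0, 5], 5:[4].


BFS queue: start with [0]
Visit order: [0, 1, 2, 4, 3, 5]


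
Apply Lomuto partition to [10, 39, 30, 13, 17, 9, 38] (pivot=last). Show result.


Elements <= 38 go left of pivot.
Result: [10, 30, 13, 17, 9, 38, 39], pivot at index 5


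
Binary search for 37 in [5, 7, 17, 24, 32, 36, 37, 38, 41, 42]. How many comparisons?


Search for 37:
[0,9] mid=4 arr[4]=32
[5,9] mid=7 arr[7]=38
[5,6] mid=5 arr[5]=36
[6,6] mid=6 arr[6]=37
Total: 4 comparisons


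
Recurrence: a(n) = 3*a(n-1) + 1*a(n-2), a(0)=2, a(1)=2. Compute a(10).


Build bottom-up:
...a(8)=10232, a(9)=33794, a(10)=3*33794+1*10232=111614


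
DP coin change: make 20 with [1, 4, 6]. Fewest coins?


dp[0]=0; dp[i]=1+min(dp[i-c] for c in coins)
...dp[15]=4, dp[16]=3, dp[17]=4, dp[18]=3, dp[19]=4, dp[20]=4
Minimum coins for 20 = 4


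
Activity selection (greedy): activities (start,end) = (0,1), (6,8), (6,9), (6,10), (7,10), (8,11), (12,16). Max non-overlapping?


Greedy: pick earliest-ending, then skip overlaps.
Selected (4 activities): [(0, 1), (6, 8), (8, 11), (12, 16)]


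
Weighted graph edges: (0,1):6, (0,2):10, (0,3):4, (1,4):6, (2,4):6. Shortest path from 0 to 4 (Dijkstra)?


Dijkstra from 0:
Distances: {0: 0, 1: 6, 2: 10, 3: 4, 4: 12}
Shortest distance to 4 = 12, path = [0, 1, 4]


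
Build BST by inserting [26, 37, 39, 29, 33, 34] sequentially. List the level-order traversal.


Root = 26; build tree by BST insertion.
Level-Order traversal: [26, 37, 29, 39, 33, 34]


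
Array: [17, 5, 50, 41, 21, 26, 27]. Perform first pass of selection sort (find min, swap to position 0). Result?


After one pass: [5, 17, 50, 41, 21, 26, 27]


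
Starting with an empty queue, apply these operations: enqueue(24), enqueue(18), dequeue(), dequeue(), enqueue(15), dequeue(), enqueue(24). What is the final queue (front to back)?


enqueue(24) -> [24]
enqueue(18) -> [24, 18]
dequeue() returns 24 -> [18]
dequeue() returns 18 -> []
enqueue(15) -> [15]
dequeue() returns 15 -> []
enqueue(24) -> [24]
Final queue (front to back): [24]


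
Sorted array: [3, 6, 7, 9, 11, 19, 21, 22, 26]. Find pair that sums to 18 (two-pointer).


Two pointers: lo=0, hi=8
Found pair: (7, 11) summing to 18


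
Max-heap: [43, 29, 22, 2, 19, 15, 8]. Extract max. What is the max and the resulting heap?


Max = 43
Replace root with last, heapify down
Resulting heap: [29, 19, 22, 2, 8, 15]


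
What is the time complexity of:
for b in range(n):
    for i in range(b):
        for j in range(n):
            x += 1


Per nesting level: O(n) * O(n) [triangular over b] * O(n) = O(n^3)
Complexity: O(n^3)


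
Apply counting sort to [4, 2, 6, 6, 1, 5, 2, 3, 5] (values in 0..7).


Count array: [0, 1, 2, 1, 1, 2, 2, 0]
Reconstruct: [1, 2, 2, 3, 4, 5, 5, 6, 6]


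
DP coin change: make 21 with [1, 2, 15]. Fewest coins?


dp[0]=0; dp[i]=1+min(dp[i-c] for c in coins)
...dp[16]=2, dp[17]=2, dp[18]=3, dp[19]=3, dp[20]=4, dp[21]=4
Minimum coins for 21 = 4


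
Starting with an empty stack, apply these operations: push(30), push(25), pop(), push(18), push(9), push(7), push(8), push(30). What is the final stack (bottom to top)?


push(30) -> [30]
push(25) -> [30, 25]
pop() returns 25 -> [30]
push(18) -> [30, 18]
push(9) -> [30, 18, 9]
push(7) -> [30, 18, 9, 7]
push(8) -> [30, 18, 9, 7, 8]
push(30) -> [30, 18, 9, 7, 8, 30]
Final stack (bottom to top): [30, 18, 9, 7, 8, 30]


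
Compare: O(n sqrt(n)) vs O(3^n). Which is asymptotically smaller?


n^1.5 grows slower than exponential (base 3)
O(n sqrt(n)) is asymptotically smaller; O(3^n) grows faster


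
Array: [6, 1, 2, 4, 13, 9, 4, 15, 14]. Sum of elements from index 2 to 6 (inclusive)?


Prefix sums: [0, 6, 7, 9, 13, 26, 35, 39, 54, 68]
Sum[2..6] = prefix[7] - prefix[2] = 39 - 7 = 32


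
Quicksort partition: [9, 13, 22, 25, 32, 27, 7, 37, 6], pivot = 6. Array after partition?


Elements <= 6 go left of pivot.
Result: [6, 13, 22, 25, 32, 27, 7, 37, 9], pivot at index 0


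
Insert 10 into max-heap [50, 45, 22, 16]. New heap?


Append 10: [50, 45, 22, 16, 10]
Bubble up: no swaps needed
Result: [50, 45, 22, 16, 10]


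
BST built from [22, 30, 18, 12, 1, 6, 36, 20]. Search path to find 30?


BST root = 22
Search for 30: compare at each node
Path: [22, 30]


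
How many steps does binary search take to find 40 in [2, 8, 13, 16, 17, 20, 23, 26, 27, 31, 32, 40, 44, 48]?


Search for 40:
[0,13] mid=6 arr[6]=23
[7,13] mid=10 arr[10]=32
[11,13] mid=12 arr[12]=44
[11,11] mid=11 arr[11]=40
Total: 4 comparisons


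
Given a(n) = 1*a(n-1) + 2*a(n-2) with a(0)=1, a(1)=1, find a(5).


Build bottom-up:
...a(3)=5, a(4)=11, a(5)=1*11+2*5=21


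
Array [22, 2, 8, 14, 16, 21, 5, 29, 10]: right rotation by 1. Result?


Right rotate by 1: [10, 22, 2, 8, 14, 16, 21, 5, 29]


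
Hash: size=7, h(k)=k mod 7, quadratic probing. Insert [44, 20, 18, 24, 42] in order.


Insertions: 44->slot 2; 20->slot 6; 18->slot 4; 24->slot 3; 42->slot 0
Table: [42, None, 44, 24, 18, None, 20]


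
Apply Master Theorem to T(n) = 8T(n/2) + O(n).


a=8, b=2, c=1. log_2(8)=3 > c=1. Case 1: O(n^log_b(a)) = O(n^3)
Complexity: O(n^3)


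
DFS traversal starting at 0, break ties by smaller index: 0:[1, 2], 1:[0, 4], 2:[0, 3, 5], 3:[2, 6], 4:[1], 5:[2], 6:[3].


DFS stack-based: start with [0]
Visit order: [0, 1, 4, 2, 3, 6, 5]


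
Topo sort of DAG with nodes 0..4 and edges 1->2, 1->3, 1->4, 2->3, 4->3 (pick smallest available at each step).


Kahn's algorithm, process smallest node first
Order: [0, 1, 2, 4, 3]


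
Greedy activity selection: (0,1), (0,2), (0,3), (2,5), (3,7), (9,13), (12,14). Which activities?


Greedy: pick earliest-ending, then skip overlaps.
Selected (3 activities): [(0, 1), (2, 5), (9, 13)]


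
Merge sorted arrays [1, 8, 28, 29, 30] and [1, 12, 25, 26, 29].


Compare heads, take smaller each step.
Merged: [1, 1, 8, 12, 25, 26, 28, 29, 29, 30]


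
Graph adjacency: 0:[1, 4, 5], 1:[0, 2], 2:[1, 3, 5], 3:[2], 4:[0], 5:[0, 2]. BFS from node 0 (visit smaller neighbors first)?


BFS queue: start with [0]
Visit order: [0, 1, 4, 5, 2, 3]


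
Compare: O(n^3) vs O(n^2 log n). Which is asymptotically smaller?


n^2 log n grows slower than cubic
O(n^2 log n) is asymptotically smaller; O(n^3) grows faster


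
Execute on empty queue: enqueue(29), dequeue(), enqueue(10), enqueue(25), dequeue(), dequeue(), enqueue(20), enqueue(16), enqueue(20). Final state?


enqueue(29) -> [29]
dequeue() returns 29 -> []
enqueue(10) -> [10]
enqueue(25) -> [10, 25]
dequeue() returns 10 -> [25]
dequeue() returns 25 -> []
enqueue(20) -> [20]
enqueue(16) -> [20, 16]
enqueue(20) -> [20, 16, 20]
Final queue (front to back): [20, 16, 20]


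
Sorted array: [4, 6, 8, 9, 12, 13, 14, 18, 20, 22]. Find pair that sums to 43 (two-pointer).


Two pointers: lo=0, hi=9
No pair sums to 43


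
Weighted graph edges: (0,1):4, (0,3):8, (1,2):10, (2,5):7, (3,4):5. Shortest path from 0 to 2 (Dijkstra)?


Dijkstra from 0:
Distances: {0: 0, 1: 4, 2: 14, 3: 8, 4: 13, 5: 21}
Shortest distance to 2 = 14, path = [0, 1, 2]


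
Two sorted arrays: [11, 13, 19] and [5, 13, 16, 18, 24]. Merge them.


Compare heads, take smaller each step.
Merged: [5, 11, 13, 13, 16, 18, 19, 24]


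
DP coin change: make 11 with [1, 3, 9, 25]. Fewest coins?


dp[0]=0; dp[i]=1+min(dp[i-c] for c in coins)
...dp[6]=2, dp[7]=3, dp[8]=4, dp[9]=1, dp[10]=2, dp[11]=3
Minimum coins for 11 = 3


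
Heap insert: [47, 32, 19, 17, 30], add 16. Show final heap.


Append 16: [47, 32, 19, 17, 30, 16]
Bubble up: no swaps needed
Result: [47, 32, 19, 17, 30, 16]


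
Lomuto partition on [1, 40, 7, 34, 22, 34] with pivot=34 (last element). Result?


Elements <= 34 go left of pivot.
Result: [1, 7, 34, 22, 34, 40], pivot at index 4


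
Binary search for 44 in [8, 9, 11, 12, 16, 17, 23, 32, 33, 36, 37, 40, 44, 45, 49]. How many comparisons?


Search for 44:
[0,14] mid=7 arr[7]=32
[8,14] mid=11 arr[11]=40
[12,14] mid=13 arr[13]=45
[12,12] mid=12 arr[12]=44
Total: 4 comparisons


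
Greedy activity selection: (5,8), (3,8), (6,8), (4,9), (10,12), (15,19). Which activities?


Greedy: pick earliest-ending, then skip overlaps.
Selected (3 activities): [(5, 8), (10, 12), (15, 19)]


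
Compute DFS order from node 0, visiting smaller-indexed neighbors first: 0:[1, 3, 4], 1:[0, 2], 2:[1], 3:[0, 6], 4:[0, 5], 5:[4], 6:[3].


DFS stack-based: start with [0]
Visit order: [0, 1, 2, 3, 6, 4, 5]


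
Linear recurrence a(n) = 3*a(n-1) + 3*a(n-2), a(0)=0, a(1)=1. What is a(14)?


Build bottom-up:
...a(12)=1924560, a(13)=7296561, a(14)=3*7296561+3*1924560=27663363


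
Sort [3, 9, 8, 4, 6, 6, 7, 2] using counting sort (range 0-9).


Count array: [0, 0, 1, 1, 1, 0, 2, 1, 1, 1]
Reconstruct: [2, 3, 4, 6, 6, 7, 8, 9]


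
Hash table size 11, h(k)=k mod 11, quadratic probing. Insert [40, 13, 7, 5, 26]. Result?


Insertions: 40->slot 7; 13->slot 2; 7->slot 8; 5->slot 5; 26->slot 4
Table: [None, None, 13, None, 26, 5, None, 40, 7, None, None]


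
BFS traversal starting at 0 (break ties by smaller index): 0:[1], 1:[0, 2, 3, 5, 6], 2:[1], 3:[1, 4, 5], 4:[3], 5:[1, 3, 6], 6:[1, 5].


BFS queue: start with [0]
Visit order: [0, 1, 2, 3, 5, 6, 4]


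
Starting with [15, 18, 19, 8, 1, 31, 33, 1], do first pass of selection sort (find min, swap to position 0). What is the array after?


After one pass: [1, 18, 19, 8, 15, 31, 33, 1]


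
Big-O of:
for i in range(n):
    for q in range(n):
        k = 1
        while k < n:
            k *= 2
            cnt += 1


Per nesting level: O(n) * O(n) * O(log n) = O(n^2 log n)
Complexity: O(n^2 log n)


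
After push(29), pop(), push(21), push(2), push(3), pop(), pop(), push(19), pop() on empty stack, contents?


push(29) -> [29]
pop() returns 29 -> []
push(21) -> [21]
push(2) -> [21, 2]
push(3) -> [21, 2, 3]
pop() returns 3 -> [21, 2]
pop() returns 2 -> [21]
push(19) -> [21, 19]
pop() returns 19 -> [21]
Final stack (bottom to top): [21]


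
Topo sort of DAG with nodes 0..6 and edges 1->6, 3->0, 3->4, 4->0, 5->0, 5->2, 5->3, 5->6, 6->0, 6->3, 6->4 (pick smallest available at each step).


Kahn's algorithm, process smallest node first
Order: [1, 5, 2, 6, 3, 4, 0]


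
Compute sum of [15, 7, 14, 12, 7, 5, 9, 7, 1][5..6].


Prefix sums: [0, 15, 22, 36, 48, 55, 60, 69, 76, 77]
Sum[5..6] = prefix[7] - prefix[5] = 69 - 55 = 14


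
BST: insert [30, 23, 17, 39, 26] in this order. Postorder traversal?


Root = 30; build tree by BST insertion.
Postorder traversal: [17, 26, 23, 39, 30]


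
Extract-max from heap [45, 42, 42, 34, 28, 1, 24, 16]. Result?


Max = 45
Replace root with last, heapify down
Resulting heap: [42, 34, 42, 16, 28, 1, 24]


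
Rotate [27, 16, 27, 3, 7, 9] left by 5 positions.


Left rotate by 5: [9, 27, 16, 27, 3, 7]


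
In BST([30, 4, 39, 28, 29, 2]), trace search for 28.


BST root = 30
Search for 28: compare at each node
Path: [30, 4, 28]


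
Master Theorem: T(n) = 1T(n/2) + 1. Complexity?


a=1, b=2, c=0. log_2(1)=0 = c=0. Case 2: O(n^c log n) = O(log n)
Complexity: O(log n)


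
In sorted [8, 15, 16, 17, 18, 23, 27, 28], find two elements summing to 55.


Two pointers: lo=0, hi=7
Found pair: (27, 28) summing to 55


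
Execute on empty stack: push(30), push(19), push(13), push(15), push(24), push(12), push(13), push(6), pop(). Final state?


push(30) -> [30]
push(19) -> [30, 19]
push(13) -> [30, 19, 13]
push(15) -> [30, 19, 13, 15]
push(24) -> [30, 19, 13, 15, 24]
push(12) -> [30, 19, 13, 15, 24, 12]
push(13) -> [30, 19, 13, 15, 24, 12, 13]
push(6) -> [30, 19, 13, 15, 24, 12, 13, 6]
pop() returns 6 -> [30, 19, 13, 15, 24, 12, 13]
Final stack (bottom to top): [30, 19, 13, 15, 24, 12, 13]


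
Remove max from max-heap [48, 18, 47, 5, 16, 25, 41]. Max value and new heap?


Max = 48
Replace root with last, heapify down
Resulting heap: [47, 18, 41, 5, 16, 25]


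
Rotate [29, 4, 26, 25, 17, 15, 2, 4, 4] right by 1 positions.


Right rotate by 1: [4, 29, 4, 26, 25, 17, 15, 2, 4]


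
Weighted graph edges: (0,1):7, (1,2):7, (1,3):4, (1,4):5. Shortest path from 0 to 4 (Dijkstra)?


Dijkstra from 0:
Distances: {0: 0, 1: 7, 2: 14, 3: 11, 4: 12}
Shortest distance to 4 = 12, path = [0, 1, 4]


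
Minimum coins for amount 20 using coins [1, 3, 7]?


dp[0]=0; dp[i]=1+min(dp[i-c] for c in coins)
...dp[15]=3, dp[16]=4, dp[17]=3, dp[18]=4, dp[19]=5, dp[20]=4
Minimum coins for 20 = 4


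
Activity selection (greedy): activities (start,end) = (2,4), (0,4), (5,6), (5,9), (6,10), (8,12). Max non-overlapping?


Greedy: pick earliest-ending, then skip overlaps.
Selected (3 activities): [(2, 4), (5, 6), (6, 10)]


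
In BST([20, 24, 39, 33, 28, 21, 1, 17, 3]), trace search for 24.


BST root = 20
Search for 24: compare at each node
Path: [20, 24]


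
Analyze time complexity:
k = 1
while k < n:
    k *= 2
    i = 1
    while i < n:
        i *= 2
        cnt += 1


Per nesting level: O(log n) * O(log n) = O((log n)^2)
Complexity: O((log n)^2)


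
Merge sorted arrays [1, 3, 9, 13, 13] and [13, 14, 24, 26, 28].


Compare heads, take smaller each step.
Merged: [1, 3, 9, 13, 13, 13, 14, 24, 26, 28]


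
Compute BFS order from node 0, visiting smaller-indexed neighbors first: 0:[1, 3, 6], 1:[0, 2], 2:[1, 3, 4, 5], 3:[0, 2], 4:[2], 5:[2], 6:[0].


BFS queue: start with [0]
Visit order: [0, 1, 3, 6, 2, 4, 5]


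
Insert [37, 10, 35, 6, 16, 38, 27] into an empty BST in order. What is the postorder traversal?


Root = 37; build tree by BST insertion.
Postorder traversal: [6, 27, 16, 35, 10, 38, 37]


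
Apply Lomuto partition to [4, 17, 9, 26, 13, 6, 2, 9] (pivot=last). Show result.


Elements <= 9 go left of pivot.
Result: [4, 9, 6, 2, 9, 17, 26, 13], pivot at index 4


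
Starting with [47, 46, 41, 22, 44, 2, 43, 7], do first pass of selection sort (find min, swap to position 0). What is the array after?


After one pass: [2, 46, 41, 22, 44, 47, 43, 7]


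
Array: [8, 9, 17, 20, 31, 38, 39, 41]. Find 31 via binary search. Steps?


Search for 31:
[0,7] mid=3 arr[3]=20
[4,7] mid=5 arr[5]=38
[4,4] mid=4 arr[4]=31
Total: 3 comparisons


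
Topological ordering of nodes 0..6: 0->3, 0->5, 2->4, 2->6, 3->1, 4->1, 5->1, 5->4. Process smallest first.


Kahn's algorithm, process smallest node first
Order: [0, 2, 3, 5, 4, 1, 6]


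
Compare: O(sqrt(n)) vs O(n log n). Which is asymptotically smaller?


sublinear grows slower than linearithmic
O(sqrt(n)) is asymptotically smaller; O(n log n) grows faster


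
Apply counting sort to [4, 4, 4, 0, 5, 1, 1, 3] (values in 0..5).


Count array: [1, 2, 0, 1, 3, 1]
Reconstruct: [0, 1, 1, 3, 4, 4, 4, 5]


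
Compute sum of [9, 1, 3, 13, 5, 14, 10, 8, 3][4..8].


Prefix sums: [0, 9, 10, 13, 26, 31, 45, 55, 63, 66]
Sum[4..8] = prefix[9] - prefix[4] = 66 - 26 = 40


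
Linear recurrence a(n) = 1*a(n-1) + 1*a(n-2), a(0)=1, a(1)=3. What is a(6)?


Build bottom-up:
...a(4)=11, a(5)=18, a(6)=1*18+1*11=29


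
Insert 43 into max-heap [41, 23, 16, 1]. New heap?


Append 43: [41, 23, 16, 1, 43]
Bubble up: swap idx 4(43) with idx 1(23); swap idx 1(43) with idx 0(41)
Result: [43, 41, 16, 1, 23]


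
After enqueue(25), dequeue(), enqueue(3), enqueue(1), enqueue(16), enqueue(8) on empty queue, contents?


enqueue(25) -> [25]
dequeue() returns 25 -> []
enqueue(3) -> [3]
enqueue(1) -> [3, 1]
enqueue(16) -> [3, 1, 16]
enqueue(8) -> [3, 1, 16, 8]
Final queue (front to back): [3, 1, 16, 8]


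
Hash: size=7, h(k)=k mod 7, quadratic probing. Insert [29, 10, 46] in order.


Insertions: 29->slot 1; 10->slot 3; 46->slot 4
Table: [None, 29, None, 10, 46, None, None]


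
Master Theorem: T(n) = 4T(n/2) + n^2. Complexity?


a=4, b=2, c=2. log_2(4)=2 = c=2. Case 2: O(n^c log n) = O(n^2 log n)
Complexity: O(n^2 log n)


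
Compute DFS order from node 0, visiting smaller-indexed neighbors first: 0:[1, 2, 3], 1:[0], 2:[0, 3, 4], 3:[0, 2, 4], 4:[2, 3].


DFS stack-based: start with [0]
Visit order: [0, 1, 2, 3, 4]


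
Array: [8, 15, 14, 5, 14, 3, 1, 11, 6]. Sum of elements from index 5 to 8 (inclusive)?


Prefix sums: [0, 8, 23, 37, 42, 56, 59, 60, 71, 77]
Sum[5..8] = prefix[9] - prefix[5] = 77 - 56 = 21


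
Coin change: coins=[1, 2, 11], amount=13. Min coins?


dp[0]=0; dp[i]=1+min(dp[i-c] for c in coins)
...dp[8]=4, dp[9]=5, dp[10]=5, dp[11]=1, dp[12]=2, dp[13]=2
Minimum coins for 13 = 2


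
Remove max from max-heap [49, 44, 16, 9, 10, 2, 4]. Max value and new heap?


Max = 49
Replace root with last, heapify down
Resulting heap: [44, 10, 16, 9, 4, 2]


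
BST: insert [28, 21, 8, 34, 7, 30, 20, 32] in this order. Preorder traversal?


Root = 28; build tree by BST insertion.
Preorder traversal: [28, 21, 8, 7, 20, 34, 30, 32]


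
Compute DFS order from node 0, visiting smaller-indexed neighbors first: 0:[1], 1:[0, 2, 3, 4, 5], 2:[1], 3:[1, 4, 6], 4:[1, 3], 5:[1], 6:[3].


DFS stack-based: start with [0]
Visit order: [0, 1, 2, 3, 4, 6, 5]


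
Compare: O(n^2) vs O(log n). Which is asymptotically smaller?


logarithmic grows slower than quadratic
O(log n) is asymptotically smaller; O(n^2) grows faster


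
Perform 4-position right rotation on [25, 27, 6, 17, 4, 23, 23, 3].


Right rotate by 4: [4, 23, 23, 3, 25, 27, 6, 17]


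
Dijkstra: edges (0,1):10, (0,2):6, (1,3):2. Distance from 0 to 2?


Dijkstra from 0:
Distances: {0: 0, 1: 10, 2: 6, 3: 12}
Shortest distance to 2 = 6, path = [0, 2]


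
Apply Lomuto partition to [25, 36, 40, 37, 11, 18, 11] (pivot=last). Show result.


Elements <= 11 go left of pivot.
Result: [11, 11, 40, 37, 25, 18, 36], pivot at index 1


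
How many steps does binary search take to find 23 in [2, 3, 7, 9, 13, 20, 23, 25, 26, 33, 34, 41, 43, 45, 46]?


Search for 23:
[0,14] mid=7 arr[7]=25
[0,6] mid=3 arr[3]=9
[4,6] mid=5 arr[5]=20
[6,6] mid=6 arr[6]=23
Total: 4 comparisons


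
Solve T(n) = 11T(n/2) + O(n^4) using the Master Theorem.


a=11, b=2, c=4. log_2(11)=3.459 < c=4. Case 3: O(n^c) = O(n^4)
Complexity: O(n^4)


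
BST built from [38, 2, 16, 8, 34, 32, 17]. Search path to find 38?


BST root = 38
Search for 38: compare at each node
Path: [38]


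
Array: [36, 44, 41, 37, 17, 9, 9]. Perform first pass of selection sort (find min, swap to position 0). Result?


After one pass: [9, 44, 41, 37, 17, 36, 9]


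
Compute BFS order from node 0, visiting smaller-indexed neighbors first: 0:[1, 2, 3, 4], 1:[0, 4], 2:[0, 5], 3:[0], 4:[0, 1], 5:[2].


BFS queue: start with [0]
Visit order: [0, 1, 2, 3, 4, 5]


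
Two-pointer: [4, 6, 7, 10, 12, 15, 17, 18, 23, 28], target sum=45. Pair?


Two pointers: lo=0, hi=9
Found pair: (17, 28) summing to 45


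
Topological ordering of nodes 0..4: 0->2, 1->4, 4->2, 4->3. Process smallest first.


Kahn's algorithm, process smallest node first
Order: [0, 1, 4, 2, 3]


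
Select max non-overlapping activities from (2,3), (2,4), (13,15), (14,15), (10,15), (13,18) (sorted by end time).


Greedy: pick earliest-ending, then skip overlaps.
Selected (2 activities): [(2, 3), (13, 15)]


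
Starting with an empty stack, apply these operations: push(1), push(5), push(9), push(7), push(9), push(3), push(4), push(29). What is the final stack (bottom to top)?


push(1) -> [1]
push(5) -> [1, 5]
push(9) -> [1, 5, 9]
push(7) -> [1, 5, 9, 7]
push(9) -> [1, 5, 9, 7, 9]
push(3) -> [1, 5, 9, 7, 9, 3]
push(4) -> [1, 5, 9, 7, 9, 3, 4]
push(29) -> [1, 5, 9, 7, 9, 3, 4, 29]
Final stack (bottom to top): [1, 5, 9, 7, 9, 3, 4, 29]


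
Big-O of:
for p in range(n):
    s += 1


Per nesting level: O(n) = O(n)
Complexity: O(n)


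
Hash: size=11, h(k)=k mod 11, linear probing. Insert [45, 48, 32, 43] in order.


Insertions: 45->slot 1; 48->slot 4; 32->slot 10; 43->slot 0
Table: [43, 45, None, None, 48, None, None, None, None, None, 32]


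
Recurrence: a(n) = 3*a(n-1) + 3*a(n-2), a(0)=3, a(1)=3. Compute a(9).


Build bottom-up:
...a(7)=13203, a(8)=50058, a(9)=3*50058+3*13203=189783


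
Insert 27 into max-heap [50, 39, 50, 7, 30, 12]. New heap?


Append 27: [50, 39, 50, 7, 30, 12, 27]
Bubble up: no swaps needed
Result: [50, 39, 50, 7, 30, 12, 27]


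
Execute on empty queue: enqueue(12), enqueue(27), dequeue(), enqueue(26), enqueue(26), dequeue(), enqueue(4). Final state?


enqueue(12) -> [12]
enqueue(27) -> [12, 27]
dequeue() returns 12 -> [27]
enqueue(26) -> [27, 26]
enqueue(26) -> [27, 26, 26]
dequeue() returns 27 -> [26, 26]
enqueue(4) -> [26, 26, 4]
Final queue (front to back): [26, 26, 4]


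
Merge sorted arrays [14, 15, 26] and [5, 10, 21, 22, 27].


Compare heads, take smaller each step.
Merged: [5, 10, 14, 15, 21, 22, 26, 27]


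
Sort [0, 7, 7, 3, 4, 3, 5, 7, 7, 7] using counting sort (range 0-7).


Count array: [1, 0, 0, 2, 1, 1, 0, 5]
Reconstruct: [0, 3, 3, 4, 5, 7, 7, 7, 7, 7]


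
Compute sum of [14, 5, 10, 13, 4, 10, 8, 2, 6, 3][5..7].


Prefix sums: [0, 14, 19, 29, 42, 46, 56, 64, 66, 72, 75]
Sum[5..7] = prefix[8] - prefix[5] = 66 - 46 = 20


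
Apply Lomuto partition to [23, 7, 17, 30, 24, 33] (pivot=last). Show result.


Elements <= 33 go left of pivot.
Result: [23, 7, 17, 30, 24, 33], pivot at index 5


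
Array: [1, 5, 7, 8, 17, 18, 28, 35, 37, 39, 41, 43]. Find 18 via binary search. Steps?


Search for 18:
[0,11] mid=5 arr[5]=18
Total: 1 comparisons


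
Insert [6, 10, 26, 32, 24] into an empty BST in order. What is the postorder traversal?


Root = 6; build tree by BST insertion.
Postorder traversal: [24, 32, 26, 10, 6]


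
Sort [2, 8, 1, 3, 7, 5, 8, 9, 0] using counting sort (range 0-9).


Count array: [1, 1, 1, 1, 0, 1, 0, 1, 2, 1]
Reconstruct: [0, 1, 2, 3, 5, 7, 8, 8, 9]


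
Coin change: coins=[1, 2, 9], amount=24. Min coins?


dp[0]=0; dp[i]=1+min(dp[i-c] for c in coins)
...dp[19]=3, dp[20]=3, dp[21]=4, dp[22]=4, dp[23]=5, dp[24]=5
Minimum coins for 24 = 5


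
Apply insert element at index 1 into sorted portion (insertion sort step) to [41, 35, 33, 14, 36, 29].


After one pass: [35, 41, 33, 14, 36, 29]


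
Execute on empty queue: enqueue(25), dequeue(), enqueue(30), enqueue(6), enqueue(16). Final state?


enqueue(25) -> [25]
dequeue() returns 25 -> []
enqueue(30) -> [30]
enqueue(6) -> [30, 6]
enqueue(16) -> [30, 6, 16]
Final queue (front to back): [30, 6, 16]


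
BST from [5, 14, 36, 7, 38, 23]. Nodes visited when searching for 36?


BST root = 5
Search for 36: compare at each node
Path: [5, 14, 36]


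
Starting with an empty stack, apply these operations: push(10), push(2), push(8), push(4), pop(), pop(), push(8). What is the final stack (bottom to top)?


push(10) -> [10]
push(2) -> [10, 2]
push(8) -> [10, 2, 8]
push(4) -> [10, 2, 8, 4]
pop() returns 4 -> [10, 2, 8]
pop() returns 8 -> [10, 2]
push(8) -> [10, 2, 8]
Final stack (bottom to top): [10, 2, 8]


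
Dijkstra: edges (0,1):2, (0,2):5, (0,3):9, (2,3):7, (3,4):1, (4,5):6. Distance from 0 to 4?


Dijkstra from 0:
Distances: {0: 0, 1: 2, 2: 5, 3: 9, 4: 10, 5: 16}
Shortest distance to 4 = 10, path = [0, 3, 4]


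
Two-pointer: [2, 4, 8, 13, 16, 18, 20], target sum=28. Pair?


Two pointers: lo=0, hi=6
Found pair: (8, 20) summing to 28


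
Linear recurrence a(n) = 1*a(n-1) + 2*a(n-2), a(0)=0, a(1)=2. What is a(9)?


Build bottom-up:
...a(7)=86, a(8)=170, a(9)=1*170+2*86=342


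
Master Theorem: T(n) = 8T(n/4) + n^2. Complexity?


a=8, b=4, c=2. log_4(8)=1.5 < c=2. Case 3: O(n^c) = O(n^2)
Complexity: O(n^2)


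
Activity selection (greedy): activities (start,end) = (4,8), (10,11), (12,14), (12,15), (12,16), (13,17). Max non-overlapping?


Greedy: pick earliest-ending, then skip overlaps.
Selected (3 activities): [(4, 8), (10, 11), (12, 14)]


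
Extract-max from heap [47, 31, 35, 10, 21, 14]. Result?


Max = 47
Replace root with last, heapify down
Resulting heap: [35, 31, 14, 10, 21]


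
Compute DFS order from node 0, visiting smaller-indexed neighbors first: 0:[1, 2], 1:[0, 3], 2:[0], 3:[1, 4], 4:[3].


DFS stack-based: start with [0]
Visit order: [0, 1, 3, 4, 2]


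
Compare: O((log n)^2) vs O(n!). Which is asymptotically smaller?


polylogarithmic grows slower than factorial
O((log n)^2) is asymptotically smaller; O(n!) grows faster


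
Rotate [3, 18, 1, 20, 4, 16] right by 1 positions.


Right rotate by 1: [16, 3, 18, 1, 20, 4]


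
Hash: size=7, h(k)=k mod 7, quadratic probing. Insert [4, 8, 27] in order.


Insertions: 4->slot 4; 8->slot 1; 27->slot 6
Table: [None, 8, None, None, 4, None, 27]


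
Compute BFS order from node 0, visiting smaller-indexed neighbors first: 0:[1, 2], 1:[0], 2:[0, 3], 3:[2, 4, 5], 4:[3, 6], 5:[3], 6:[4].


BFS queue: start with [0]
Visit order: [0, 1, 2, 3, 4, 5, 6]


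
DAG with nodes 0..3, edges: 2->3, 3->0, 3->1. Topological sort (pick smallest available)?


Kahn's algorithm, process smallest node first
Order: [2, 3, 0, 1]


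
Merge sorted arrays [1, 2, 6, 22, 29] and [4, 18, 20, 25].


Compare heads, take smaller each step.
Merged: [1, 2, 4, 6, 18, 20, 22, 25, 29]


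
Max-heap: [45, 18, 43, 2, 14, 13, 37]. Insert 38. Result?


Append 38: [45, 18, 43, 2, 14, 13, 37, 38]
Bubble up: swap idx 7(38) with idx 3(2); swap idx 3(38) with idx 1(18)
Result: [45, 38, 43, 18, 14, 13, 37, 2]


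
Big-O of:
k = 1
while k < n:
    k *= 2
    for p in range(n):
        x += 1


Per nesting level: O(log n) * O(n) = O(n log n)
Complexity: O(n log n)


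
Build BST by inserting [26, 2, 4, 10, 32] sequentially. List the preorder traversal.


Root = 26; build tree by BST insertion.
Preorder traversal: [26, 2, 4, 10, 32]


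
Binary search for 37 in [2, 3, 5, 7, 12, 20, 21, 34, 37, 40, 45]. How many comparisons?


Search for 37:
[0,10] mid=5 arr[5]=20
[6,10] mid=8 arr[8]=37
Total: 2 comparisons


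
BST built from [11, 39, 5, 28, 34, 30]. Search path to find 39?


BST root = 11
Search for 39: compare at each node
Path: [11, 39]


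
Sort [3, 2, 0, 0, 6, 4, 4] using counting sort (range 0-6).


Count array: [2, 0, 1, 1, 2, 0, 1]
Reconstruct: [0, 0, 2, 3, 4, 4, 6]


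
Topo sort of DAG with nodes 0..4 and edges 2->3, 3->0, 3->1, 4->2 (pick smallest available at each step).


Kahn's algorithm, process smallest node first
Order: [4, 2, 3, 0, 1]


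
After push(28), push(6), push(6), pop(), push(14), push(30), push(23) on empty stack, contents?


push(28) -> [28]
push(6) -> [28, 6]
push(6) -> [28, 6, 6]
pop() returns 6 -> [28, 6]
push(14) -> [28, 6, 14]
push(30) -> [28, 6, 14, 30]
push(23) -> [28, 6, 14, 30, 23]
Final stack (bottom to top): [28, 6, 14, 30, 23]


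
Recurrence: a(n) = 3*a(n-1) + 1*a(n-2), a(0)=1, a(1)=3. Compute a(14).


Build bottom-up:
...a(12)=1543321, a(13)=5097243, a(14)=3*5097243+1*1543321=16835050


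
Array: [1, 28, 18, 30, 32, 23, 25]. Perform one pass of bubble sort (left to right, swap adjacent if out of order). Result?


After one pass: [1, 18, 28, 30, 23, 25, 32]


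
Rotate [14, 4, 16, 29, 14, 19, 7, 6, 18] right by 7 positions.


Right rotate by 7: [16, 29, 14, 19, 7, 6, 18, 14, 4]


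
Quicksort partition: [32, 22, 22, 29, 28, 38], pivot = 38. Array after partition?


Elements <= 38 go left of pivot.
Result: [32, 22, 22, 29, 28, 38], pivot at index 5


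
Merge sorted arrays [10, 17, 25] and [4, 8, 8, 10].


Compare heads, take smaller each step.
Merged: [4, 8, 8, 10, 10, 17, 25]


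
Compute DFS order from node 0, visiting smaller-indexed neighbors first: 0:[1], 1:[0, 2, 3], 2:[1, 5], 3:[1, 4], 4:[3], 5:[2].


DFS stack-based: start with [0]
Visit order: [0, 1, 2, 5, 3, 4]


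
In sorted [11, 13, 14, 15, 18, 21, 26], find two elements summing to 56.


Two pointers: lo=0, hi=6
No pair sums to 56


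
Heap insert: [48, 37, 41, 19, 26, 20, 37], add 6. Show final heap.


Append 6: [48, 37, 41, 19, 26, 20, 37, 6]
Bubble up: no swaps needed
Result: [48, 37, 41, 19, 26, 20, 37, 6]


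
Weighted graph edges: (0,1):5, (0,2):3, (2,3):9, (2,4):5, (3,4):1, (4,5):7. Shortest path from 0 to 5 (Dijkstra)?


Dijkstra from 0:
Distances: {0: 0, 1: 5, 2: 3, 3: 9, 4: 8, 5: 15}
Shortest distance to 5 = 15, path = [0, 2, 4, 5]


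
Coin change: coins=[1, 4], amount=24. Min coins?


dp[0]=0; dp[i]=1+min(dp[i-c] for c in coins)
...dp[19]=7, dp[20]=5, dp[21]=6, dp[22]=7, dp[23]=8, dp[24]=6
Minimum coins for 24 = 6


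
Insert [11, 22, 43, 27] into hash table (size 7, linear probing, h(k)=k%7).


Insertions: 11->slot 4; 22->slot 1; 43->slot 2; 27->slot 6
Table: [None, 22, 43, None, 11, None, 27]


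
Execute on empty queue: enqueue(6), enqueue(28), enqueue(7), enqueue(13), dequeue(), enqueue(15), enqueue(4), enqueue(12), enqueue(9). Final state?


enqueue(6) -> [6]
enqueue(28) -> [6, 28]
enqueue(7) -> [6, 28, 7]
enqueue(13) -> [6, 28, 7, 13]
dequeue() returns 6 -> [28, 7, 13]
enqueue(15) -> [28, 7, 13, 15]
enqueue(4) -> [28, 7, 13, 15, 4]
enqueue(12) -> [28, 7, 13, 15, 4, 12]
enqueue(9) -> [28, 7, 13, 15, 4, 12, 9]
Final queue (front to back): [28, 7, 13, 15, 4, 12, 9]


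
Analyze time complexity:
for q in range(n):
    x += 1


Per nesting level: O(n) = O(n)
Complexity: O(n)


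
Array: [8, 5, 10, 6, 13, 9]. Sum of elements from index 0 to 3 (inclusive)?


Prefix sums: [0, 8, 13, 23, 29, 42, 51]
Sum[0..3] = prefix[4] - prefix[0] = 29 - 0 = 29


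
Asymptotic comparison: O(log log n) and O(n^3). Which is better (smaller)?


double-logarithmic grows slower than cubic
O(log log n) is asymptotically smaller; O(n^3) grows faster


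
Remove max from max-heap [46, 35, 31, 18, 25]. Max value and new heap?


Max = 46
Replace root with last, heapify down
Resulting heap: [35, 25, 31, 18]


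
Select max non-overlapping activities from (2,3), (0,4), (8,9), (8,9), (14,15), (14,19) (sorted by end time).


Greedy: pick earliest-ending, then skip overlaps.
Selected (3 activities): [(2, 3), (8, 9), (14, 15)]


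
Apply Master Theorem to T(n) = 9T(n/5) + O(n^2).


a=9, b=5, c=2. log_5(9)=1.365 < c=2. Case 3: O(n^c) = O(n^2)
Complexity: O(n^2)


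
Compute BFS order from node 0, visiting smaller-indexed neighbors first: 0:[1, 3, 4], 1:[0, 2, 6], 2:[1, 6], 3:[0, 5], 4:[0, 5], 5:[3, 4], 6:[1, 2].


BFS queue: start with [0]
Visit order: [0, 1, 3, 4, 2, 6, 5]


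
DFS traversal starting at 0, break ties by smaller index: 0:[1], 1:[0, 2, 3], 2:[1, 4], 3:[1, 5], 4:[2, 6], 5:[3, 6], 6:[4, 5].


DFS stack-based: start with [0]
Visit order: [0, 1, 2, 4, 6, 5, 3]


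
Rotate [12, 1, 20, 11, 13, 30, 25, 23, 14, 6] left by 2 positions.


Left rotate by 2: [20, 11, 13, 30, 25, 23, 14, 6, 12, 1]


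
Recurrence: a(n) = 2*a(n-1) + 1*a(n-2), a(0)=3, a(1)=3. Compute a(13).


Build bottom-up:
...a(11)=24357, a(12)=58803, a(13)=2*58803+1*24357=141963


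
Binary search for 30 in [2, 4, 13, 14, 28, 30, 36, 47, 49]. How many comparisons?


Search for 30:
[0,8] mid=4 arr[4]=28
[5,8] mid=6 arr[6]=36
[5,5] mid=5 arr[5]=30
Total: 3 comparisons


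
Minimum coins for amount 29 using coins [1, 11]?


dp[0]=0; dp[i]=1+min(dp[i-c] for c in coins)
...dp[24]=4, dp[25]=5, dp[26]=6, dp[27]=7, dp[28]=8, dp[29]=9
Minimum coins for 29 = 9


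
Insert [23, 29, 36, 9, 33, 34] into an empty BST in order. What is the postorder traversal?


Root = 23; build tree by BST insertion.
Postorder traversal: [9, 34, 33, 36, 29, 23]


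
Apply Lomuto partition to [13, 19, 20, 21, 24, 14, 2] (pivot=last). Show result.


Elements <= 2 go left of pivot.
Result: [2, 19, 20, 21, 24, 14, 13], pivot at index 0


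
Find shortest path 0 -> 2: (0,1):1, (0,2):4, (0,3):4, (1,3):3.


Dijkstra from 0:
Distances: {0: 0, 1: 1, 2: 4, 3: 4}
Shortest distance to 2 = 4, path = [0, 2]


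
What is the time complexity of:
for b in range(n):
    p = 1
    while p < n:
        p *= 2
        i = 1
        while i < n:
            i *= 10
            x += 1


Per nesting level: O(n) * O(log n) * O(log n) = O(n (log n)^2)
Complexity: O(n (log n)^2)


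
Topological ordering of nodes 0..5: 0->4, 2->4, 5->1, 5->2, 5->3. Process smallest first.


Kahn's algorithm, process smallest node first
Order: [0, 5, 1, 2, 3, 4]


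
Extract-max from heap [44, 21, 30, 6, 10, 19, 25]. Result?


Max = 44
Replace root with last, heapify down
Resulting heap: [30, 21, 25, 6, 10, 19]


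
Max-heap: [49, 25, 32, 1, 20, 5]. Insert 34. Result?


Append 34: [49, 25, 32, 1, 20, 5, 34]
Bubble up: swap idx 6(34) with idx 2(32)
Result: [49, 25, 34, 1, 20, 5, 32]


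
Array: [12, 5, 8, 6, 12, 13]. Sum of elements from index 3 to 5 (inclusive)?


Prefix sums: [0, 12, 17, 25, 31, 43, 56]
Sum[3..5] = prefix[6] - prefix[3] = 56 - 25 = 31


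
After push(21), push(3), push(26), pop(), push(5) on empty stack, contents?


push(21) -> [21]
push(3) -> [21, 3]
push(26) -> [21, 3, 26]
pop() returns 26 -> [21, 3]
push(5) -> [21, 3, 5]
Final stack (bottom to top): [21, 3, 5]


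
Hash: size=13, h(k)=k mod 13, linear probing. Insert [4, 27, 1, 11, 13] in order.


Insertions: 4->slot 4; 27->slot 1; 1->slot 2; 11->slot 11; 13->slot 0
Table: [13, 27, 1, None, 4, None, None, None, None, None, None, 11, None]


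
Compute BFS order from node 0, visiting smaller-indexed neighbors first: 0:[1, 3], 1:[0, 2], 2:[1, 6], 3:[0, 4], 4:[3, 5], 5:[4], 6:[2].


BFS queue: start with [0]
Visit order: [0, 1, 3, 2, 4, 6, 5]


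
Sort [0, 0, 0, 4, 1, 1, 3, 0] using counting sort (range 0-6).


Count array: [4, 2, 0, 1, 1, 0, 0]
Reconstruct: [0, 0, 0, 0, 1, 1, 3, 4]


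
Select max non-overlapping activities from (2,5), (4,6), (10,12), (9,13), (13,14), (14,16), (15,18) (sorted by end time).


Greedy: pick earliest-ending, then skip overlaps.
Selected (4 activities): [(2, 5), (10, 12), (13, 14), (14, 16)]


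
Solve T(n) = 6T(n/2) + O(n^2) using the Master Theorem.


a=6, b=2, c=2. log_2(6)=2.585 > c=2. Case 1: O(n^log_b(a)) = O(n^2.585)
Complexity: O(n^2.585)


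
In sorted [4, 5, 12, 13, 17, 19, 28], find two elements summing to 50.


Two pointers: lo=0, hi=6
No pair sums to 50


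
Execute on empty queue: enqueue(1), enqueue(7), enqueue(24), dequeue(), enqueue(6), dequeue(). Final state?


enqueue(1) -> [1]
enqueue(7) -> [1, 7]
enqueue(24) -> [1, 7, 24]
dequeue() returns 1 -> [7, 24]
enqueue(6) -> [7, 24, 6]
dequeue() returns 7 -> [24, 6]
Final queue (front to back): [24, 6]


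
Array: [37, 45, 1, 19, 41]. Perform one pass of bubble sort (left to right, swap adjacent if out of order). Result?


After one pass: [37, 1, 19, 41, 45]


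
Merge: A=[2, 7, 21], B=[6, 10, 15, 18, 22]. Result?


Compare heads, take smaller each step.
Merged: [2, 6, 7, 10, 15, 18, 21, 22]


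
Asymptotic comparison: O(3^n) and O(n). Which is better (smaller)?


linear grows slower than exponential (base 3)
O(n) is asymptotically smaller; O(3^n) grows faster


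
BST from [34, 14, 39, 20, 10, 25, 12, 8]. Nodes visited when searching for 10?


BST root = 34
Search for 10: compare at each node
Path: [34, 14, 10]


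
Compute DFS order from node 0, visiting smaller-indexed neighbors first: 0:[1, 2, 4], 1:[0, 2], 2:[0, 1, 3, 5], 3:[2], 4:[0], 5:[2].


DFS stack-based: start with [0]
Visit order: [0, 1, 2, 3, 5, 4]


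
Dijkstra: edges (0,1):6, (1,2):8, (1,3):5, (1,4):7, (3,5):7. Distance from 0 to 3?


Dijkstra from 0:
Distances: {0: 0, 1: 6, 2: 14, 3: 11, 4: 13, 5: 18}
Shortest distance to 3 = 11, path = [0, 1, 3]


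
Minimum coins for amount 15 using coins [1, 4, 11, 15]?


dp[0]=0; dp[i]=1+min(dp[i-c] for c in coins)
...dp[10]=4, dp[11]=1, dp[12]=2, dp[13]=3, dp[14]=4, dp[15]=1
Minimum coins for 15 = 1


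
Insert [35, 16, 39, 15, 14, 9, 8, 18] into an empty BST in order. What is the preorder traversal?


Root = 35; build tree by BST insertion.
Preorder traversal: [35, 16, 15, 14, 9, 8, 18, 39]


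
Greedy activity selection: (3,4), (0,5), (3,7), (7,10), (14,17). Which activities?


Greedy: pick earliest-ending, then skip overlaps.
Selected (3 activities): [(3, 4), (7, 10), (14, 17)]


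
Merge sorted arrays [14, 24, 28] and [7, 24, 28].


Compare heads, take smaller each step.
Merged: [7, 14, 24, 24, 28, 28]


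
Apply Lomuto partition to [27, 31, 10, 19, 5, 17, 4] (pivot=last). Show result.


Elements <= 4 go left of pivot.
Result: [4, 31, 10, 19, 5, 17, 27], pivot at index 0


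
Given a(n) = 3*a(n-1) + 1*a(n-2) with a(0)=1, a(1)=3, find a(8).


Build bottom-up:
...a(6)=1189, a(7)=3927, a(8)=3*3927+1*1189=12970


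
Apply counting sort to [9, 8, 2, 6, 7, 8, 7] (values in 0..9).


Count array: [0, 0, 1, 0, 0, 0, 1, 2, 2, 1]
Reconstruct: [2, 6, 7, 7, 8, 8, 9]


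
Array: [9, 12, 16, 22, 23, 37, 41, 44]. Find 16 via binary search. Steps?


Search for 16:
[0,7] mid=3 arr[3]=22
[0,2] mid=1 arr[1]=12
[2,2] mid=2 arr[2]=16
Total: 3 comparisons


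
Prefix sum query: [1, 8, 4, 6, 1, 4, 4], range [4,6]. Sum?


Prefix sums: [0, 1, 9, 13, 19, 20, 24, 28]
Sum[4..6] = prefix[7] - prefix[4] = 28 - 19 = 9
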